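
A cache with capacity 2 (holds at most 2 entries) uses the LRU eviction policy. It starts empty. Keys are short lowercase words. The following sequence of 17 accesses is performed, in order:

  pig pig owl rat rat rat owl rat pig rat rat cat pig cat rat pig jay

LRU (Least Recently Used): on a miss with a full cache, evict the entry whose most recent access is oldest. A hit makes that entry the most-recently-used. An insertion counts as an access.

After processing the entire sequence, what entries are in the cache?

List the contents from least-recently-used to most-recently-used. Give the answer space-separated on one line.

Answer: pig jay

Derivation:
LRU simulation (capacity=2):
  1. access pig: MISS. Cache (LRU->MRU): [pig]
  2. access pig: HIT. Cache (LRU->MRU): [pig]
  3. access owl: MISS. Cache (LRU->MRU): [pig owl]
  4. access rat: MISS, evict pig. Cache (LRU->MRU): [owl rat]
  5. access rat: HIT. Cache (LRU->MRU): [owl rat]
  6. access rat: HIT. Cache (LRU->MRU): [owl rat]
  7. access owl: HIT. Cache (LRU->MRU): [rat owl]
  8. access rat: HIT. Cache (LRU->MRU): [owl rat]
  9. access pig: MISS, evict owl. Cache (LRU->MRU): [rat pig]
  10. access rat: HIT. Cache (LRU->MRU): [pig rat]
  11. access rat: HIT. Cache (LRU->MRU): [pig rat]
  12. access cat: MISS, evict pig. Cache (LRU->MRU): [rat cat]
  13. access pig: MISS, evict rat. Cache (LRU->MRU): [cat pig]
  14. access cat: HIT. Cache (LRU->MRU): [pig cat]
  15. access rat: MISS, evict pig. Cache (LRU->MRU): [cat rat]
  16. access pig: MISS, evict cat. Cache (LRU->MRU): [rat pig]
  17. access jay: MISS, evict rat. Cache (LRU->MRU): [pig jay]
Total: 8 hits, 9 misses, 7 evictions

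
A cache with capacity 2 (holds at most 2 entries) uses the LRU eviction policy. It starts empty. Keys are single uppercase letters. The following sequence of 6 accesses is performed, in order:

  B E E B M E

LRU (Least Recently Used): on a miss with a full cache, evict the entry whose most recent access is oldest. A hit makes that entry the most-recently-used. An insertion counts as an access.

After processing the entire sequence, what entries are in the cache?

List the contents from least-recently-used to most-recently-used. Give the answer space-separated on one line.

LRU simulation (capacity=2):
  1. access B: MISS. Cache (LRU->MRU): [B]
  2. access E: MISS. Cache (LRU->MRU): [B E]
  3. access E: HIT. Cache (LRU->MRU): [B E]
  4. access B: HIT. Cache (LRU->MRU): [E B]
  5. access M: MISS, evict E. Cache (LRU->MRU): [B M]
  6. access E: MISS, evict B. Cache (LRU->MRU): [M E]
Total: 2 hits, 4 misses, 2 evictions

Answer: M E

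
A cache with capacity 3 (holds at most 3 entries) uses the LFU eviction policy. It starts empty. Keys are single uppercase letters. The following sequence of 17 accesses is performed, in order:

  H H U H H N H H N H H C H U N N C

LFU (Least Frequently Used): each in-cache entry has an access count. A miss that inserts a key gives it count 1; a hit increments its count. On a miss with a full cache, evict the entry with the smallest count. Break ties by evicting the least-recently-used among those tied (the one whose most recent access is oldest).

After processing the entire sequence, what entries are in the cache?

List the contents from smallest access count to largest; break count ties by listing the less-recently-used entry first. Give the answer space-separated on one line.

Answer: C N H

Derivation:
LFU simulation (capacity=3):
  1. access H: MISS. Cache: [H(c=1)]
  2. access H: HIT, count now 2. Cache: [H(c=2)]
  3. access U: MISS. Cache: [U(c=1) H(c=2)]
  4. access H: HIT, count now 3. Cache: [U(c=1) H(c=3)]
  5. access H: HIT, count now 4. Cache: [U(c=1) H(c=4)]
  6. access N: MISS. Cache: [U(c=1) N(c=1) H(c=4)]
  7. access H: HIT, count now 5. Cache: [U(c=1) N(c=1) H(c=5)]
  8. access H: HIT, count now 6. Cache: [U(c=1) N(c=1) H(c=6)]
  9. access N: HIT, count now 2. Cache: [U(c=1) N(c=2) H(c=6)]
  10. access H: HIT, count now 7. Cache: [U(c=1) N(c=2) H(c=7)]
  11. access H: HIT, count now 8. Cache: [U(c=1) N(c=2) H(c=8)]
  12. access C: MISS, evict U(c=1). Cache: [C(c=1) N(c=2) H(c=8)]
  13. access H: HIT, count now 9. Cache: [C(c=1) N(c=2) H(c=9)]
  14. access U: MISS, evict C(c=1). Cache: [U(c=1) N(c=2) H(c=9)]
  15. access N: HIT, count now 3. Cache: [U(c=1) N(c=3) H(c=9)]
  16. access N: HIT, count now 4. Cache: [U(c=1) N(c=4) H(c=9)]
  17. access C: MISS, evict U(c=1). Cache: [C(c=1) N(c=4) H(c=9)]
Total: 11 hits, 6 misses, 3 evictions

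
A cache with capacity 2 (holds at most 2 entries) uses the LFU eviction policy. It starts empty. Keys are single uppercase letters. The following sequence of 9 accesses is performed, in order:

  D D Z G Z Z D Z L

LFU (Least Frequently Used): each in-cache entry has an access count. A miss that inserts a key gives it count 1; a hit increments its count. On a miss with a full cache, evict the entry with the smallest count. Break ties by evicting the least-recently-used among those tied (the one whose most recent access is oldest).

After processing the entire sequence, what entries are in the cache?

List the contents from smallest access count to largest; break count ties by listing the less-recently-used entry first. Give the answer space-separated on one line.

Answer: L Z

Derivation:
LFU simulation (capacity=2):
  1. access D: MISS. Cache: [D(c=1)]
  2. access D: HIT, count now 2. Cache: [D(c=2)]
  3. access Z: MISS. Cache: [Z(c=1) D(c=2)]
  4. access G: MISS, evict Z(c=1). Cache: [G(c=1) D(c=2)]
  5. access Z: MISS, evict G(c=1). Cache: [Z(c=1) D(c=2)]
  6. access Z: HIT, count now 2. Cache: [D(c=2) Z(c=2)]
  7. access D: HIT, count now 3. Cache: [Z(c=2) D(c=3)]
  8. access Z: HIT, count now 3. Cache: [D(c=3) Z(c=3)]
  9. access L: MISS, evict D(c=3). Cache: [L(c=1) Z(c=3)]
Total: 4 hits, 5 misses, 3 evictions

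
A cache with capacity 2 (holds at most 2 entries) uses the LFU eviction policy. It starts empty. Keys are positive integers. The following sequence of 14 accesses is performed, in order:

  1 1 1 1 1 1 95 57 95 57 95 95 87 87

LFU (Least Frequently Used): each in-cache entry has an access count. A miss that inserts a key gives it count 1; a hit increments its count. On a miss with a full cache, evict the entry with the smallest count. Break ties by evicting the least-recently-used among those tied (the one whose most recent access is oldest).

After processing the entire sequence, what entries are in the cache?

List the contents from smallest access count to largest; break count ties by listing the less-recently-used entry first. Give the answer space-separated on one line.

Answer: 87 1

Derivation:
LFU simulation (capacity=2):
  1. access 1: MISS. Cache: [1(c=1)]
  2. access 1: HIT, count now 2. Cache: [1(c=2)]
  3. access 1: HIT, count now 3. Cache: [1(c=3)]
  4. access 1: HIT, count now 4. Cache: [1(c=4)]
  5. access 1: HIT, count now 5. Cache: [1(c=5)]
  6. access 1: HIT, count now 6. Cache: [1(c=6)]
  7. access 95: MISS. Cache: [95(c=1) 1(c=6)]
  8. access 57: MISS, evict 95(c=1). Cache: [57(c=1) 1(c=6)]
  9. access 95: MISS, evict 57(c=1). Cache: [95(c=1) 1(c=6)]
  10. access 57: MISS, evict 95(c=1). Cache: [57(c=1) 1(c=6)]
  11. access 95: MISS, evict 57(c=1). Cache: [95(c=1) 1(c=6)]
  12. access 95: HIT, count now 2. Cache: [95(c=2) 1(c=6)]
  13. access 87: MISS, evict 95(c=2). Cache: [87(c=1) 1(c=6)]
  14. access 87: HIT, count now 2. Cache: [87(c=2) 1(c=6)]
Total: 7 hits, 7 misses, 5 evictions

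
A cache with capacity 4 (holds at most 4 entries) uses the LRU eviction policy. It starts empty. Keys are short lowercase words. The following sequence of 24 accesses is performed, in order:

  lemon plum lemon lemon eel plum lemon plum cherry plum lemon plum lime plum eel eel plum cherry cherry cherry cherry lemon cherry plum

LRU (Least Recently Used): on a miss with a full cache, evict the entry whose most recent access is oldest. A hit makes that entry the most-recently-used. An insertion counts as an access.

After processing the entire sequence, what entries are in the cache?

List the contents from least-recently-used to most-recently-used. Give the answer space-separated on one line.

Answer: eel lemon cherry plum

Derivation:
LRU simulation (capacity=4):
  1. access lemon: MISS. Cache (LRU->MRU): [lemon]
  2. access plum: MISS. Cache (LRU->MRU): [lemon plum]
  3. access lemon: HIT. Cache (LRU->MRU): [plum lemon]
  4. access lemon: HIT. Cache (LRU->MRU): [plum lemon]
  5. access eel: MISS. Cache (LRU->MRU): [plum lemon eel]
  6. access plum: HIT. Cache (LRU->MRU): [lemon eel plum]
  7. access lemon: HIT. Cache (LRU->MRU): [eel plum lemon]
  8. access plum: HIT. Cache (LRU->MRU): [eel lemon plum]
  9. access cherry: MISS. Cache (LRU->MRU): [eel lemon plum cherry]
  10. access plum: HIT. Cache (LRU->MRU): [eel lemon cherry plum]
  11. access lemon: HIT. Cache (LRU->MRU): [eel cherry plum lemon]
  12. access plum: HIT. Cache (LRU->MRU): [eel cherry lemon plum]
  13. access lime: MISS, evict eel. Cache (LRU->MRU): [cherry lemon plum lime]
  14. access plum: HIT. Cache (LRU->MRU): [cherry lemon lime plum]
  15. access eel: MISS, evict cherry. Cache (LRU->MRU): [lemon lime plum eel]
  16. access eel: HIT. Cache (LRU->MRU): [lemon lime plum eel]
  17. access plum: HIT. Cache (LRU->MRU): [lemon lime eel plum]
  18. access cherry: MISS, evict lemon. Cache (LRU->MRU): [lime eel plum cherry]
  19. access cherry: HIT. Cache (LRU->MRU): [lime eel plum cherry]
  20. access cherry: HIT. Cache (LRU->MRU): [lime eel plum cherry]
  21. access cherry: HIT. Cache (LRU->MRU): [lime eel plum cherry]
  22. access lemon: MISS, evict lime. Cache (LRU->MRU): [eel plum cherry lemon]
  23. access cherry: HIT. Cache (LRU->MRU): [eel plum lemon cherry]
  24. access plum: HIT. Cache (LRU->MRU): [eel lemon cherry plum]
Total: 16 hits, 8 misses, 4 evictions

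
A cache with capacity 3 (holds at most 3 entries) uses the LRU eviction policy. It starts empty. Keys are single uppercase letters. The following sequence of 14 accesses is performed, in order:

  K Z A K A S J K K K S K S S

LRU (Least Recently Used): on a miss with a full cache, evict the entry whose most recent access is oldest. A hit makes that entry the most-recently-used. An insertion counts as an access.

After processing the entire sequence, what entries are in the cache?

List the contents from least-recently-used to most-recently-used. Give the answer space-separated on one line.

Answer: J K S

Derivation:
LRU simulation (capacity=3):
  1. access K: MISS. Cache (LRU->MRU): [K]
  2. access Z: MISS. Cache (LRU->MRU): [K Z]
  3. access A: MISS. Cache (LRU->MRU): [K Z A]
  4. access K: HIT. Cache (LRU->MRU): [Z A K]
  5. access A: HIT. Cache (LRU->MRU): [Z K A]
  6. access S: MISS, evict Z. Cache (LRU->MRU): [K A S]
  7. access J: MISS, evict K. Cache (LRU->MRU): [A S J]
  8. access K: MISS, evict A. Cache (LRU->MRU): [S J K]
  9. access K: HIT. Cache (LRU->MRU): [S J K]
  10. access K: HIT. Cache (LRU->MRU): [S J K]
  11. access S: HIT. Cache (LRU->MRU): [J K S]
  12. access K: HIT. Cache (LRU->MRU): [J S K]
  13. access S: HIT. Cache (LRU->MRU): [J K S]
  14. access S: HIT. Cache (LRU->MRU): [J K S]
Total: 8 hits, 6 misses, 3 evictions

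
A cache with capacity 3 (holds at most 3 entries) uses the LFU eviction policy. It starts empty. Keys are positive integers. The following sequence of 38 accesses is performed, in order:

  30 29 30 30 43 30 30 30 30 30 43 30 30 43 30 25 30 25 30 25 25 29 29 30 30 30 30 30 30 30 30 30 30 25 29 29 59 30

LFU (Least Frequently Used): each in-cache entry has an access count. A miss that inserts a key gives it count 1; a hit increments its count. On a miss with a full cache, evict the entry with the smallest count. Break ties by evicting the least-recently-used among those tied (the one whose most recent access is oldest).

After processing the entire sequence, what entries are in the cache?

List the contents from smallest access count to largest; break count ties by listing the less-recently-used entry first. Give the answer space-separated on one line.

Answer: 59 25 30

Derivation:
LFU simulation (capacity=3):
  1. access 30: MISS. Cache: [30(c=1)]
  2. access 29: MISS. Cache: [30(c=1) 29(c=1)]
  3. access 30: HIT, count now 2. Cache: [29(c=1) 30(c=2)]
  4. access 30: HIT, count now 3. Cache: [29(c=1) 30(c=3)]
  5. access 43: MISS. Cache: [29(c=1) 43(c=1) 30(c=3)]
  6. access 30: HIT, count now 4. Cache: [29(c=1) 43(c=1) 30(c=4)]
  7. access 30: HIT, count now 5. Cache: [29(c=1) 43(c=1) 30(c=5)]
  8. access 30: HIT, count now 6. Cache: [29(c=1) 43(c=1) 30(c=6)]
  9. access 30: HIT, count now 7. Cache: [29(c=1) 43(c=1) 30(c=7)]
  10. access 30: HIT, count now 8. Cache: [29(c=1) 43(c=1) 30(c=8)]
  11. access 43: HIT, count now 2. Cache: [29(c=1) 43(c=2) 30(c=8)]
  12. access 30: HIT, count now 9. Cache: [29(c=1) 43(c=2) 30(c=9)]
  13. access 30: HIT, count now 10. Cache: [29(c=1) 43(c=2) 30(c=10)]
  14. access 43: HIT, count now 3. Cache: [29(c=1) 43(c=3) 30(c=10)]
  15. access 30: HIT, count now 11. Cache: [29(c=1) 43(c=3) 30(c=11)]
  16. access 25: MISS, evict 29(c=1). Cache: [25(c=1) 43(c=3) 30(c=11)]
  17. access 30: HIT, count now 12. Cache: [25(c=1) 43(c=3) 30(c=12)]
  18. access 25: HIT, count now 2. Cache: [25(c=2) 43(c=3) 30(c=12)]
  19. access 30: HIT, count now 13. Cache: [25(c=2) 43(c=3) 30(c=13)]
  20. access 25: HIT, count now 3. Cache: [43(c=3) 25(c=3) 30(c=13)]
  21. access 25: HIT, count now 4. Cache: [43(c=3) 25(c=4) 30(c=13)]
  22. access 29: MISS, evict 43(c=3). Cache: [29(c=1) 25(c=4) 30(c=13)]
  23. access 29: HIT, count now 2. Cache: [29(c=2) 25(c=4) 30(c=13)]
  24. access 30: HIT, count now 14. Cache: [29(c=2) 25(c=4) 30(c=14)]
  25. access 30: HIT, count now 15. Cache: [29(c=2) 25(c=4) 30(c=15)]
  26. access 30: HIT, count now 16. Cache: [29(c=2) 25(c=4) 30(c=16)]
  27. access 30: HIT, count now 17. Cache: [29(c=2) 25(c=4) 30(c=17)]
  28. access 30: HIT, count now 18. Cache: [29(c=2) 25(c=4) 30(c=18)]
  29. access 30: HIT, count now 19. Cache: [29(c=2) 25(c=4) 30(c=19)]
  30. access 30: HIT, count now 20. Cache: [29(c=2) 25(c=4) 30(c=20)]
  31. access 30: HIT, count now 21. Cache: [29(c=2) 25(c=4) 30(c=21)]
  32. access 30: HIT, count now 22. Cache: [29(c=2) 25(c=4) 30(c=22)]
  33. access 30: HIT, count now 23. Cache: [29(c=2) 25(c=4) 30(c=23)]
  34. access 25: HIT, count now 5. Cache: [29(c=2) 25(c=5) 30(c=23)]
  35. access 29: HIT, count now 3. Cache: [29(c=3) 25(c=5) 30(c=23)]
  36. access 29: HIT, count now 4. Cache: [29(c=4) 25(c=5) 30(c=23)]
  37. access 59: MISS, evict 29(c=4). Cache: [59(c=1) 25(c=5) 30(c=23)]
  38. access 30: HIT, count now 24. Cache: [59(c=1) 25(c=5) 30(c=24)]
Total: 32 hits, 6 misses, 3 evictions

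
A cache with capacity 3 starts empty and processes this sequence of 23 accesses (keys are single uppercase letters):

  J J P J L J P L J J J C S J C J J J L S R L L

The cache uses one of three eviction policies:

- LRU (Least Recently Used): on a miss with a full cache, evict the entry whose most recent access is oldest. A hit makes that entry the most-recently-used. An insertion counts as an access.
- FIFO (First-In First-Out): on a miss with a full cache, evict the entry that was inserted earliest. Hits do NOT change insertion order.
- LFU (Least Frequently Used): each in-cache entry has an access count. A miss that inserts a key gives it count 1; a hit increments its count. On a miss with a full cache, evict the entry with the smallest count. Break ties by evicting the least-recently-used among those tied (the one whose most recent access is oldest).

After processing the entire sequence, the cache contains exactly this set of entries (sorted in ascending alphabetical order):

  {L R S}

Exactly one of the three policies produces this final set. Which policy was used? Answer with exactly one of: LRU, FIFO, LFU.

Simulating under each policy and comparing final sets:
  LRU: final set = {L R S} -> MATCHES target
  FIFO: final set = {J L R} -> differs
  LFU: final set = {J L R} -> differs
Only LRU produces the target set.

Answer: LRU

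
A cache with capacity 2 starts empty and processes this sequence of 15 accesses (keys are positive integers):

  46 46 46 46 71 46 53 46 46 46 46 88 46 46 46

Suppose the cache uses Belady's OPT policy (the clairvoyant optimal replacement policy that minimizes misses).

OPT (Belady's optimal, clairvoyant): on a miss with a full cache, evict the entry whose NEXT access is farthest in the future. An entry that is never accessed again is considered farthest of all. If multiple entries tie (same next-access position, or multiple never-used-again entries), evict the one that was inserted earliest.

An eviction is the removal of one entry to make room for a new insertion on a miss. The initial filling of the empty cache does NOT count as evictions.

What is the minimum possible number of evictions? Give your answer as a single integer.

Answer: 2

Derivation:
OPT (Belady) simulation (capacity=2):
  1. access 46: MISS. Cache: [46]
  2. access 46: HIT. Next use of 46: step 3. Cache: [46]
  3. access 46: HIT. Next use of 46: step 4. Cache: [46]
  4. access 46: HIT. Next use of 46: step 6. Cache: [46]
  5. access 71: MISS. Cache: [46 71]
  6. access 46: HIT. Next use of 46: step 8. Cache: [46 71]
  7. access 53: MISS, evict 71 (next use: never). Cache: [46 53]
  8. access 46: HIT. Next use of 46: step 9. Cache: [46 53]
  9. access 46: HIT. Next use of 46: step 10. Cache: [46 53]
  10. access 46: HIT. Next use of 46: step 11. Cache: [46 53]
  11. access 46: HIT. Next use of 46: step 13. Cache: [46 53]
  12. access 88: MISS, evict 53 (next use: never). Cache: [46 88]
  13. access 46: HIT. Next use of 46: step 14. Cache: [46 88]
  14. access 46: HIT. Next use of 46: step 15. Cache: [46 88]
  15. access 46: HIT. Next use of 46: never. Cache: [46 88]
Total: 11 hits, 4 misses, 2 evictions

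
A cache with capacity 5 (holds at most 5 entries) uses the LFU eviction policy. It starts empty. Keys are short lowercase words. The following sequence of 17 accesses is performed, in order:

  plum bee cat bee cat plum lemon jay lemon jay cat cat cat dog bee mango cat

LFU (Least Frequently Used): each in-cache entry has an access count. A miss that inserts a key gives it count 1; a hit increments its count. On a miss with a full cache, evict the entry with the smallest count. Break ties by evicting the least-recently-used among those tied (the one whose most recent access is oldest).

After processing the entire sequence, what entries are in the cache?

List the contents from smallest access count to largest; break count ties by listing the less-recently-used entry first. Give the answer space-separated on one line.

Answer: mango plum lemon jay cat

Derivation:
LFU simulation (capacity=5):
  1. access plum: MISS. Cache: [plum(c=1)]
  2. access bee: MISS. Cache: [plum(c=1) bee(c=1)]
  3. access cat: MISS. Cache: [plum(c=1) bee(c=1) cat(c=1)]
  4. access bee: HIT, count now 2. Cache: [plum(c=1) cat(c=1) bee(c=2)]
  5. access cat: HIT, count now 2. Cache: [plum(c=1) bee(c=2) cat(c=2)]
  6. access plum: HIT, count now 2. Cache: [bee(c=2) cat(c=2) plum(c=2)]
  7. access lemon: MISS. Cache: [lemon(c=1) bee(c=2) cat(c=2) plum(c=2)]
  8. access jay: MISS. Cache: [lemon(c=1) jay(c=1) bee(c=2) cat(c=2) plum(c=2)]
  9. access lemon: HIT, count now 2. Cache: [jay(c=1) bee(c=2) cat(c=2) plum(c=2) lemon(c=2)]
  10. access jay: HIT, count now 2. Cache: [bee(c=2) cat(c=2) plum(c=2) lemon(c=2) jay(c=2)]
  11. access cat: HIT, count now 3. Cache: [bee(c=2) plum(c=2) lemon(c=2) jay(c=2) cat(c=3)]
  12. access cat: HIT, count now 4. Cache: [bee(c=2) plum(c=2) lemon(c=2) jay(c=2) cat(c=4)]
  13. access cat: HIT, count now 5. Cache: [bee(c=2) plum(c=2) lemon(c=2) jay(c=2) cat(c=5)]
  14. access dog: MISS, evict bee(c=2). Cache: [dog(c=1) plum(c=2) lemon(c=2) jay(c=2) cat(c=5)]
  15. access bee: MISS, evict dog(c=1). Cache: [bee(c=1) plum(c=2) lemon(c=2) jay(c=2) cat(c=5)]
  16. access mango: MISS, evict bee(c=1). Cache: [mango(c=1) plum(c=2) lemon(c=2) jay(c=2) cat(c=5)]
  17. access cat: HIT, count now 6. Cache: [mango(c=1) plum(c=2) lemon(c=2) jay(c=2) cat(c=6)]
Total: 9 hits, 8 misses, 3 evictions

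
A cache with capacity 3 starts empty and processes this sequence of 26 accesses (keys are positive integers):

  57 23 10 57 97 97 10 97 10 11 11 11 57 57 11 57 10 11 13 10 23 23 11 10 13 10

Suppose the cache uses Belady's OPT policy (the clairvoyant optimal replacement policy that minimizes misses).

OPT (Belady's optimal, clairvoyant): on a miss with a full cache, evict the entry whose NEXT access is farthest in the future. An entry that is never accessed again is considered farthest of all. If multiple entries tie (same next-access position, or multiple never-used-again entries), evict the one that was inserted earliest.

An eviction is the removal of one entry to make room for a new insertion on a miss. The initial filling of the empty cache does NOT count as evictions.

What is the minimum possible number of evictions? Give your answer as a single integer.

OPT (Belady) simulation (capacity=3):
  1. access 57: MISS. Cache: [57]
  2. access 23: MISS. Cache: [57 23]
  3. access 10: MISS. Cache: [57 23 10]
  4. access 57: HIT. Next use of 57: step 13. Cache: [57 23 10]
  5. access 97: MISS, evict 23 (next use: step 21). Cache: [57 10 97]
  6. access 97: HIT. Next use of 97: step 8. Cache: [57 10 97]
  7. access 10: HIT. Next use of 10: step 9. Cache: [57 10 97]
  8. access 97: HIT. Next use of 97: never. Cache: [57 10 97]
  9. access 10: HIT. Next use of 10: step 17. Cache: [57 10 97]
  10. access 11: MISS, evict 97 (next use: never). Cache: [57 10 11]
  11. access 11: HIT. Next use of 11: step 12. Cache: [57 10 11]
  12. access 11: HIT. Next use of 11: step 15. Cache: [57 10 11]
  13. access 57: HIT. Next use of 57: step 14. Cache: [57 10 11]
  14. access 57: HIT. Next use of 57: step 16. Cache: [57 10 11]
  15. access 11: HIT. Next use of 11: step 18. Cache: [57 10 11]
  16. access 57: HIT. Next use of 57: never. Cache: [57 10 11]
  17. access 10: HIT. Next use of 10: step 20. Cache: [57 10 11]
  18. access 11: HIT. Next use of 11: step 23. Cache: [57 10 11]
  19. access 13: MISS, evict 57 (next use: never). Cache: [10 11 13]
  20. access 10: HIT. Next use of 10: step 24. Cache: [10 11 13]
  21. access 23: MISS, evict 13 (next use: step 25). Cache: [10 11 23]
  22. access 23: HIT. Next use of 23: never. Cache: [10 11 23]
  23. access 11: HIT. Next use of 11: never. Cache: [10 11 23]
  24. access 10: HIT. Next use of 10: step 26. Cache: [10 11 23]
  25. access 13: MISS, evict 11 (next use: never). Cache: [10 23 13]
  26. access 10: HIT. Next use of 10: never. Cache: [10 23 13]
Total: 18 hits, 8 misses, 5 evictions

Answer: 5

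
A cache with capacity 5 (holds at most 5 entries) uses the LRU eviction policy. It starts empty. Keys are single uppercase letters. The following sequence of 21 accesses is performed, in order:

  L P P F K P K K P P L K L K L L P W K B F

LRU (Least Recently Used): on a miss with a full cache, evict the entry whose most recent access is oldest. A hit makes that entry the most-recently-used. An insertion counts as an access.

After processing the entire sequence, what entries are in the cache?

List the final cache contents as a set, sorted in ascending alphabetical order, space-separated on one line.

Answer: B F K P W

Derivation:
LRU simulation (capacity=5):
  1. access L: MISS. Cache (LRU->MRU): [L]
  2. access P: MISS. Cache (LRU->MRU): [L P]
  3. access P: HIT. Cache (LRU->MRU): [L P]
  4. access F: MISS. Cache (LRU->MRU): [L P F]
  5. access K: MISS. Cache (LRU->MRU): [L P F K]
  6. access P: HIT. Cache (LRU->MRU): [L F K P]
  7. access K: HIT. Cache (LRU->MRU): [L F P K]
  8. access K: HIT. Cache (LRU->MRU): [L F P K]
  9. access P: HIT. Cache (LRU->MRU): [L F K P]
  10. access P: HIT. Cache (LRU->MRU): [L F K P]
  11. access L: HIT. Cache (LRU->MRU): [F K P L]
  12. access K: HIT. Cache (LRU->MRU): [F P L K]
  13. access L: HIT. Cache (LRU->MRU): [F P K L]
  14. access K: HIT. Cache (LRU->MRU): [F P L K]
  15. access L: HIT. Cache (LRU->MRU): [F P K L]
  16. access L: HIT. Cache (LRU->MRU): [F P K L]
  17. access P: HIT. Cache (LRU->MRU): [F K L P]
  18. access W: MISS. Cache (LRU->MRU): [F K L P W]
  19. access K: HIT. Cache (LRU->MRU): [F L P W K]
  20. access B: MISS, evict F. Cache (LRU->MRU): [L P W K B]
  21. access F: MISS, evict L. Cache (LRU->MRU): [P W K B F]
Total: 14 hits, 7 misses, 2 evictions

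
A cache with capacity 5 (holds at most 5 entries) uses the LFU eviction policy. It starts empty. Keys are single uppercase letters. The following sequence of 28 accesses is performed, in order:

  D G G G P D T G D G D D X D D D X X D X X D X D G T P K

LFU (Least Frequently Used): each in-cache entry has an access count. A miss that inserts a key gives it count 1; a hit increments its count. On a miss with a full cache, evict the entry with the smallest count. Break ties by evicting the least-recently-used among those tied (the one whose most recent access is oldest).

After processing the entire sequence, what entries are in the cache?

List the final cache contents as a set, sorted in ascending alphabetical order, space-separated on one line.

LFU simulation (capacity=5):
  1. access D: MISS. Cache: [D(c=1)]
  2. access G: MISS. Cache: [D(c=1) G(c=1)]
  3. access G: HIT, count now 2. Cache: [D(c=1) G(c=2)]
  4. access G: HIT, count now 3. Cache: [D(c=1) G(c=3)]
  5. access P: MISS. Cache: [D(c=1) P(c=1) G(c=3)]
  6. access D: HIT, count now 2. Cache: [P(c=1) D(c=2) G(c=3)]
  7. access T: MISS. Cache: [P(c=1) T(c=1) D(c=2) G(c=3)]
  8. access G: HIT, count now 4. Cache: [P(c=1) T(c=1) D(c=2) G(c=4)]
  9. access D: HIT, count now 3. Cache: [P(c=1) T(c=1) D(c=3) G(c=4)]
  10. access G: HIT, count now 5. Cache: [P(c=1) T(c=1) D(c=3) G(c=5)]
  11. access D: HIT, count now 4. Cache: [P(c=1) T(c=1) D(c=4) G(c=5)]
  12. access D: HIT, count now 5. Cache: [P(c=1) T(c=1) G(c=5) D(c=5)]
  13. access X: MISS. Cache: [P(c=1) T(c=1) X(c=1) G(c=5) D(c=5)]
  14. access D: HIT, count now 6. Cache: [P(c=1) T(c=1) X(c=1) G(c=5) D(c=6)]
  15. access D: HIT, count now 7. Cache: [P(c=1) T(c=1) X(c=1) G(c=5) D(c=7)]
  16. access D: HIT, count now 8. Cache: [P(c=1) T(c=1) X(c=1) G(c=5) D(c=8)]
  17. access X: HIT, count now 2. Cache: [P(c=1) T(c=1) X(c=2) G(c=5) D(c=8)]
  18. access X: HIT, count now 3. Cache: [P(c=1) T(c=1) X(c=3) G(c=5) D(c=8)]
  19. access D: HIT, count now 9. Cache: [P(c=1) T(c=1) X(c=3) G(c=5) D(c=9)]
  20. access X: HIT, count now 4. Cache: [P(c=1) T(c=1) X(c=4) G(c=5) D(c=9)]
  21. access X: HIT, count now 5. Cache: [P(c=1) T(c=1) G(c=5) X(c=5) D(c=9)]
  22. access D: HIT, count now 10. Cache: [P(c=1) T(c=1) G(c=5) X(c=5) D(c=10)]
  23. access X: HIT, count now 6. Cache: [P(c=1) T(c=1) G(c=5) X(c=6) D(c=10)]
  24. access D: HIT, count now 11. Cache: [P(c=1) T(c=1) G(c=5) X(c=6) D(c=11)]
  25. access G: HIT, count now 6. Cache: [P(c=1) T(c=1) X(c=6) G(c=6) D(c=11)]
  26. access T: HIT, count now 2. Cache: [P(c=1) T(c=2) X(c=6) G(c=6) D(c=11)]
  27. access P: HIT, count now 2. Cache: [T(c=2) P(c=2) X(c=6) G(c=6) D(c=11)]
  28. access K: MISS, evict T(c=2). Cache: [K(c=1) P(c=2) X(c=6) G(c=6) D(c=11)]
Total: 22 hits, 6 misses, 1 evictions

Answer: D G K P X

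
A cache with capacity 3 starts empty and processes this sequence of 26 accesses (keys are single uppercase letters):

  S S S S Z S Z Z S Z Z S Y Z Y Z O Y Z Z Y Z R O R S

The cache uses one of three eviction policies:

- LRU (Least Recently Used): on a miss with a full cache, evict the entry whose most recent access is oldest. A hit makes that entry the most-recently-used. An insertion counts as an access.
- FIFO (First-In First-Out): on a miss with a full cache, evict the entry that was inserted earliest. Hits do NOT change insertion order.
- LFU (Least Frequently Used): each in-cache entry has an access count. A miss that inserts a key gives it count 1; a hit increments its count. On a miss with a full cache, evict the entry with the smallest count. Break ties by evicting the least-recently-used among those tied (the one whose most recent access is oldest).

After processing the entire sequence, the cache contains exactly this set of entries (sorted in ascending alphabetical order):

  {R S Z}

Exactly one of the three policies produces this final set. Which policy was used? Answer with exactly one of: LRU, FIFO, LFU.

Answer: LFU

Derivation:
Simulating under each policy and comparing final sets:
  LRU: final set = {O R S} -> differs
  FIFO: final set = {O R S} -> differs
  LFU: final set = {R S Z} -> MATCHES target
Only LFU produces the target set.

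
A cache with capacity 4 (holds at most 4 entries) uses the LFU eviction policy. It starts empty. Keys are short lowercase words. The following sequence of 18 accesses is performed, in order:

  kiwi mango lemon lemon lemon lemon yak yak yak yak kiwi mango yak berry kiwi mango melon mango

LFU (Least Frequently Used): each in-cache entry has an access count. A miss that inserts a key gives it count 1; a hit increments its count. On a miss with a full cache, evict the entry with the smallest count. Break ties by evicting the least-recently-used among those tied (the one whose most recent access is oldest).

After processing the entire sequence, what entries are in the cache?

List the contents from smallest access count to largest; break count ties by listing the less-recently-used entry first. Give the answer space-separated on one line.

Answer: melon lemon mango yak

Derivation:
LFU simulation (capacity=4):
  1. access kiwi: MISS. Cache: [kiwi(c=1)]
  2. access mango: MISS. Cache: [kiwi(c=1) mango(c=1)]
  3. access lemon: MISS. Cache: [kiwi(c=1) mango(c=1) lemon(c=1)]
  4. access lemon: HIT, count now 2. Cache: [kiwi(c=1) mango(c=1) lemon(c=2)]
  5. access lemon: HIT, count now 3. Cache: [kiwi(c=1) mango(c=1) lemon(c=3)]
  6. access lemon: HIT, count now 4. Cache: [kiwi(c=1) mango(c=1) lemon(c=4)]
  7. access yak: MISS. Cache: [kiwi(c=1) mango(c=1) yak(c=1) lemon(c=4)]
  8. access yak: HIT, count now 2. Cache: [kiwi(c=1) mango(c=1) yak(c=2) lemon(c=4)]
  9. access yak: HIT, count now 3. Cache: [kiwi(c=1) mango(c=1) yak(c=3) lemon(c=4)]
  10. access yak: HIT, count now 4. Cache: [kiwi(c=1) mango(c=1) lemon(c=4) yak(c=4)]
  11. access kiwi: HIT, count now 2. Cache: [mango(c=1) kiwi(c=2) lemon(c=4) yak(c=4)]
  12. access mango: HIT, count now 2. Cache: [kiwi(c=2) mango(c=2) lemon(c=4) yak(c=4)]
  13. access yak: HIT, count now 5. Cache: [kiwi(c=2) mango(c=2) lemon(c=4) yak(c=5)]
  14. access berry: MISS, evict kiwi(c=2). Cache: [berry(c=1) mango(c=2) lemon(c=4) yak(c=5)]
  15. access kiwi: MISS, evict berry(c=1). Cache: [kiwi(c=1) mango(c=2) lemon(c=4) yak(c=5)]
  16. access mango: HIT, count now 3. Cache: [kiwi(c=1) mango(c=3) lemon(c=4) yak(c=5)]
  17. access melon: MISS, evict kiwi(c=1). Cache: [melon(c=1) mango(c=3) lemon(c=4) yak(c=5)]
  18. access mango: HIT, count now 4. Cache: [melon(c=1) lemon(c=4) mango(c=4) yak(c=5)]
Total: 11 hits, 7 misses, 3 evictions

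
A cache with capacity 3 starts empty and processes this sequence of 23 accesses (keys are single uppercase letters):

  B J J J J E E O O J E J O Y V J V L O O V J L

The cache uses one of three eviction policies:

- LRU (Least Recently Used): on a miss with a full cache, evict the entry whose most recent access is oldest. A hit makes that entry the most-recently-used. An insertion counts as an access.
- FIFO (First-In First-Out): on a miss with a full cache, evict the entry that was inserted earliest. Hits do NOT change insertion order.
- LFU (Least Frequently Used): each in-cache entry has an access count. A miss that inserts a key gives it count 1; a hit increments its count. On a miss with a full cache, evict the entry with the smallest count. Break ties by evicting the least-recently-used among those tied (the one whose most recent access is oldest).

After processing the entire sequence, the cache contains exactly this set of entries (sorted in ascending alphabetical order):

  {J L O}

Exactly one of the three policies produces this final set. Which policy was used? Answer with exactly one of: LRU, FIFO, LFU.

Answer: LFU

Derivation:
Simulating under each policy and comparing final sets:
  LRU: final set = {J L V} -> differs
  FIFO: final set = {J L V} -> differs
  LFU: final set = {J L O} -> MATCHES target
Only LFU produces the target set.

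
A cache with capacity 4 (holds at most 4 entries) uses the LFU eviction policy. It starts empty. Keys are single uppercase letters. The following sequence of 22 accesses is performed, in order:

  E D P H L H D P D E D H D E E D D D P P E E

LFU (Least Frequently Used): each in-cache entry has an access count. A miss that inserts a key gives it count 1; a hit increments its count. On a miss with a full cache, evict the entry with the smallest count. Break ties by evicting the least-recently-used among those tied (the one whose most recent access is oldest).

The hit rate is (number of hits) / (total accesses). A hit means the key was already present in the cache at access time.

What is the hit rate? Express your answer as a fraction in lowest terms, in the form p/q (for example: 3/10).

LFU simulation (capacity=4):
  1. access E: MISS. Cache: [E(c=1)]
  2. access D: MISS. Cache: [E(c=1) D(c=1)]
  3. access P: MISS. Cache: [E(c=1) D(c=1) P(c=1)]
  4. access H: MISS. Cache: [E(c=1) D(c=1) P(c=1) H(c=1)]
  5. access L: MISS, evict E(c=1). Cache: [D(c=1) P(c=1) H(c=1) L(c=1)]
  6. access H: HIT, count now 2. Cache: [D(c=1) P(c=1) L(c=1) H(c=2)]
  7. access D: HIT, count now 2. Cache: [P(c=1) L(c=1) H(c=2) D(c=2)]
  8. access P: HIT, count now 2. Cache: [L(c=1) H(c=2) D(c=2) P(c=2)]
  9. access D: HIT, count now 3. Cache: [L(c=1) H(c=2) P(c=2) D(c=3)]
  10. access E: MISS, evict L(c=1). Cache: [E(c=1) H(c=2) P(c=2) D(c=3)]
  11. access D: HIT, count now 4. Cache: [E(c=1) H(c=2) P(c=2) D(c=4)]
  12. access H: HIT, count now 3. Cache: [E(c=1) P(c=2) H(c=3) D(c=4)]
  13. access D: HIT, count now 5. Cache: [E(c=1) P(c=2) H(c=3) D(c=5)]
  14. access E: HIT, count now 2. Cache: [P(c=2) E(c=2) H(c=3) D(c=5)]
  15. access E: HIT, count now 3. Cache: [P(c=2) H(c=3) E(c=3) D(c=5)]
  16. access D: HIT, count now 6. Cache: [P(c=2) H(c=3) E(c=3) D(c=6)]
  17. access D: HIT, count now 7. Cache: [P(c=2) H(c=3) E(c=3) D(c=7)]
  18. access D: HIT, count now 8. Cache: [P(c=2) H(c=3) E(c=3) D(c=8)]
  19. access P: HIT, count now 3. Cache: [H(c=3) E(c=3) P(c=3) D(c=8)]
  20. access P: HIT, count now 4. Cache: [H(c=3) E(c=3) P(c=4) D(c=8)]
  21. access E: HIT, count now 4. Cache: [H(c=3) P(c=4) E(c=4) D(c=8)]
  22. access E: HIT, count now 5. Cache: [H(c=3) P(c=4) E(c=5) D(c=8)]
Total: 16 hits, 6 misses, 2 evictions

Hit rate = 16/22 = 8/11

Answer: 8/11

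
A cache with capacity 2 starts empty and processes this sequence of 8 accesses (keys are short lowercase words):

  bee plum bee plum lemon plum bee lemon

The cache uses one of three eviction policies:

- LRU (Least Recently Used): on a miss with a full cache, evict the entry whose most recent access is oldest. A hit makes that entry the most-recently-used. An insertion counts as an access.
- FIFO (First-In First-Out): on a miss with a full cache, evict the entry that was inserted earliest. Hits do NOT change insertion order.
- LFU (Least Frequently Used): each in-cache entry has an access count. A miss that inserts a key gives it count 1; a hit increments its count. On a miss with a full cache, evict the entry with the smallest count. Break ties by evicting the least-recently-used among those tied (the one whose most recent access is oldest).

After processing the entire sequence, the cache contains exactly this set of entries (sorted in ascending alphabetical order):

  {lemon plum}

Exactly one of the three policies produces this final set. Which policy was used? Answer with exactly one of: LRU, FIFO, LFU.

Simulating under each policy and comparing final sets:
  LRU: final set = {bee lemon} -> differs
  FIFO: final set = {bee lemon} -> differs
  LFU: final set = {lemon plum} -> MATCHES target
Only LFU produces the target set.

Answer: LFU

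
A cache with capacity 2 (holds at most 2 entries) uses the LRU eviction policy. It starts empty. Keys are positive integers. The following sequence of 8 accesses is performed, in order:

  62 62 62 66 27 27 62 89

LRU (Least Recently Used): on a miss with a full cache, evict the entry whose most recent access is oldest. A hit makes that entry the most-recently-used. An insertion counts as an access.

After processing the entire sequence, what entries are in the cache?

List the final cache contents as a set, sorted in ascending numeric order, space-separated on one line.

LRU simulation (capacity=2):
  1. access 62: MISS. Cache (LRU->MRU): [62]
  2. access 62: HIT. Cache (LRU->MRU): [62]
  3. access 62: HIT. Cache (LRU->MRU): [62]
  4. access 66: MISS. Cache (LRU->MRU): [62 66]
  5. access 27: MISS, evict 62. Cache (LRU->MRU): [66 27]
  6. access 27: HIT. Cache (LRU->MRU): [66 27]
  7. access 62: MISS, evict 66. Cache (LRU->MRU): [27 62]
  8. access 89: MISS, evict 27. Cache (LRU->MRU): [62 89]
Total: 3 hits, 5 misses, 3 evictions

Answer: 62 89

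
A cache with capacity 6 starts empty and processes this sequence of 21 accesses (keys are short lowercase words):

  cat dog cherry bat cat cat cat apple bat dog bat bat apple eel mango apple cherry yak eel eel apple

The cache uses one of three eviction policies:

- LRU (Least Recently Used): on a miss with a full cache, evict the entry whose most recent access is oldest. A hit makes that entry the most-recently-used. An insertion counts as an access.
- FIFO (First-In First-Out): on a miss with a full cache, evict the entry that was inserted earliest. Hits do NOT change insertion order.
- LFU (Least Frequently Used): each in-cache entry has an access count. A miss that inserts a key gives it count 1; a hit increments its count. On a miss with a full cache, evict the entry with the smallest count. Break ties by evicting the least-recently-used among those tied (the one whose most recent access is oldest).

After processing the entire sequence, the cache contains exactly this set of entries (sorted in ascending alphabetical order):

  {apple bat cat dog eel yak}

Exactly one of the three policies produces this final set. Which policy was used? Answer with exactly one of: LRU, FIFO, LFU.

Answer: LFU

Derivation:
Simulating under each policy and comparing final sets:
  LRU: final set = {apple bat cherry eel mango yak} -> differs
  FIFO: final set = {apple bat cherry eel mango yak} -> differs
  LFU: final set = {apple bat cat dog eel yak} -> MATCHES target
Only LFU produces the target set.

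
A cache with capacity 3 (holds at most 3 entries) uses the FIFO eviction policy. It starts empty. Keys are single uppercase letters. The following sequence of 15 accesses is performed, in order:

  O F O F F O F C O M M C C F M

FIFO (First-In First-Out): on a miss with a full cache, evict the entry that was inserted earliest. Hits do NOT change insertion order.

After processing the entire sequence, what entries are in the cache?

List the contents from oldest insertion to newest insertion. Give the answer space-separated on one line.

FIFO simulation (capacity=3):
  1. access O: MISS. Cache (old->new): [O]
  2. access F: MISS. Cache (old->new): [O F]
  3. access O: HIT. Cache (old->new): [O F]
  4. access F: HIT. Cache (old->new): [O F]
  5. access F: HIT. Cache (old->new): [O F]
  6. access O: HIT. Cache (old->new): [O F]
  7. access F: HIT. Cache (old->new): [O F]
  8. access C: MISS. Cache (old->new): [O F C]
  9. access O: HIT. Cache (old->new): [O F C]
  10. access M: MISS, evict O. Cache (old->new): [F C M]
  11. access M: HIT. Cache (old->new): [F C M]
  12. access C: HIT. Cache (old->new): [F C M]
  13. access C: HIT. Cache (old->new): [F C M]
  14. access F: HIT. Cache (old->new): [F C M]
  15. access M: HIT. Cache (old->new): [F C M]
Total: 11 hits, 4 misses, 1 evictions

Answer: F C M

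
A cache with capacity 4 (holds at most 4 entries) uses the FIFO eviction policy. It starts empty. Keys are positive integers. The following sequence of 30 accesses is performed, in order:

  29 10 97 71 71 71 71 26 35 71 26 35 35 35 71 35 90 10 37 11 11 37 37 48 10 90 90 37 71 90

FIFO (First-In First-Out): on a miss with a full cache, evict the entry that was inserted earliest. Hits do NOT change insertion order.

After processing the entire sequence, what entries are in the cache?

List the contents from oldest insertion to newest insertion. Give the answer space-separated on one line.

FIFO simulation (capacity=4):
  1. access 29: MISS. Cache (old->new): [29]
  2. access 10: MISS. Cache (old->new): [29 10]
  3. access 97: MISS. Cache (old->new): [29 10 97]
  4. access 71: MISS. Cache (old->new): [29 10 97 71]
  5. access 71: HIT. Cache (old->new): [29 10 97 71]
  6. access 71: HIT. Cache (old->new): [29 10 97 71]
  7. access 71: HIT. Cache (old->new): [29 10 97 71]
  8. access 26: MISS, evict 29. Cache (old->new): [10 97 71 26]
  9. access 35: MISS, evict 10. Cache (old->new): [97 71 26 35]
  10. access 71: HIT. Cache (old->new): [97 71 26 35]
  11. access 26: HIT. Cache (old->new): [97 71 26 35]
  12. access 35: HIT. Cache (old->new): [97 71 26 35]
  13. access 35: HIT. Cache (old->new): [97 71 26 35]
  14. access 35: HIT. Cache (old->new): [97 71 26 35]
  15. access 71: HIT. Cache (old->new): [97 71 26 35]
  16. access 35: HIT. Cache (old->new): [97 71 26 35]
  17. access 90: MISS, evict 97. Cache (old->new): [71 26 35 90]
  18. access 10: MISS, evict 71. Cache (old->new): [26 35 90 10]
  19. access 37: MISS, evict 26. Cache (old->new): [35 90 10 37]
  20. access 11: MISS, evict 35. Cache (old->new): [90 10 37 11]
  21. access 11: HIT. Cache (old->new): [90 10 37 11]
  22. access 37: HIT. Cache (old->new): [90 10 37 11]
  23. access 37: HIT. Cache (old->new): [90 10 37 11]
  24. access 48: MISS, evict 90. Cache (old->new): [10 37 11 48]
  25. access 10: HIT. Cache (old->new): [10 37 11 48]
  26. access 90: MISS, evict 10. Cache (old->new): [37 11 48 90]
  27. access 90: HIT. Cache (old->new): [37 11 48 90]
  28. access 37: HIT. Cache (old->new): [37 11 48 90]
  29. access 71: MISS, evict 37. Cache (old->new): [11 48 90 71]
  30. access 90: HIT. Cache (old->new): [11 48 90 71]
Total: 17 hits, 13 misses, 9 evictions

Answer: 11 48 90 71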